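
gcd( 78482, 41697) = 1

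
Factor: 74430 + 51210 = 2^3*3^2*5^1*349^1 = 125640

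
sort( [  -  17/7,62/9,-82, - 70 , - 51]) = [ - 82, - 70, - 51  , - 17/7, 62/9]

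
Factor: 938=2^1*7^1*67^1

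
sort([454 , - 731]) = [ - 731,454 ] 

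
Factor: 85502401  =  17^1*809^1*6217^1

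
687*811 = 557157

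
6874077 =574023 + 6300054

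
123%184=123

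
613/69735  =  613/69735 = 0.01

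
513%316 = 197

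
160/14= 80/7  =  11.43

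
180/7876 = 45/1969 = 0.02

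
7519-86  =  7433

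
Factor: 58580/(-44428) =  - 505/383= - 5^1*101^1 * 383^( - 1) 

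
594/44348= 297/22174 = 0.01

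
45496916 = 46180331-683415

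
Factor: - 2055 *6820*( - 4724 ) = 66207332400 = 2^4 * 3^1 *5^2*11^1*31^1 * 137^1*1181^1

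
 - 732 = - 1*732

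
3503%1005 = 488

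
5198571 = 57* 91203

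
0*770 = 0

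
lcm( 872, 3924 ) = 7848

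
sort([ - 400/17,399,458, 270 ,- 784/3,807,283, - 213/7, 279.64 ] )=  [ - 784/3, - 213/7, - 400/17, 270, 279.64,283,399,458, 807] 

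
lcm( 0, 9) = 0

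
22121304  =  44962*492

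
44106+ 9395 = 53501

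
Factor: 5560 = 2^3*5^1*139^1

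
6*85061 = 510366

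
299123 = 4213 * 71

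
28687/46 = 623 + 29/46 = 623.63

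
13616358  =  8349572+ 5266786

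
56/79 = 56/79= 0.71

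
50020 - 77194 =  - 27174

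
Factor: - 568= - 2^3*71^1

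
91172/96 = 949+ 17/24 =949.71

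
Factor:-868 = -2^2*7^1*31^1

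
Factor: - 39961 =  - 89^1*449^1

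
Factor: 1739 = 37^1*47^1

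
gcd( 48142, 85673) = 1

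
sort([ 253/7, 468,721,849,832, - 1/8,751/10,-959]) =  [ - 959, - 1/8,  253/7 , 751/10,468,  721,832,849] 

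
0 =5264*0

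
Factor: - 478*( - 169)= 80782   =  2^1*13^2*239^1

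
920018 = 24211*38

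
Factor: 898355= 5^1*179671^1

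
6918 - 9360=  - 2442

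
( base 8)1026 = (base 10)534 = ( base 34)fo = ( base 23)105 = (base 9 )653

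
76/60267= 76/60267 = 0.00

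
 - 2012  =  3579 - 5591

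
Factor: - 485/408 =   -  2^( - 3)*3^( - 1 ) *5^1*17^ ( - 1)*97^1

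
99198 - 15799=83399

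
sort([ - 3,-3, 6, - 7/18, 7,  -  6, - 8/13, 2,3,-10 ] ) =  [- 10, - 6, - 3, - 3,-8/13,-7/18, 2,3,6, 7]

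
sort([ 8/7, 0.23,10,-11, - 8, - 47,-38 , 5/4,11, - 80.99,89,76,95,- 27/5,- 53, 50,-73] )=[ - 80.99,  -  73,-53, - 47, - 38  , - 11, - 8, - 27/5, 0.23, 8/7,5/4, 10, 11,50, 76,89,  95 ] 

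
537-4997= - 4460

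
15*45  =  675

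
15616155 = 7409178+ 8206977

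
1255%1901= 1255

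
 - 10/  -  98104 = 5/49052 = 0.00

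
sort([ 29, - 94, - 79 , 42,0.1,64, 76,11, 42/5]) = [ - 94, - 79,0.1,42/5, 11,29, 42,64, 76] 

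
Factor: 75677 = 7^1 * 19^1*569^1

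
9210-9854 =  - 644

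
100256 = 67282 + 32974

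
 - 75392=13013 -88405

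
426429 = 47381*9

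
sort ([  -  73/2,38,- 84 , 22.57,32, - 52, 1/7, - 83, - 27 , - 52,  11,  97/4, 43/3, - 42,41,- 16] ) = [ - 84, - 83, -52, - 52 ,-42, - 73/2,  -  27, - 16, 1/7, 11,43/3 , 22.57, 97/4,  32, 38, 41]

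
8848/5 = 8848/5 = 1769.60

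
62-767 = - 705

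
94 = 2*47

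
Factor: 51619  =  41^1*1259^1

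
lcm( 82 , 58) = 2378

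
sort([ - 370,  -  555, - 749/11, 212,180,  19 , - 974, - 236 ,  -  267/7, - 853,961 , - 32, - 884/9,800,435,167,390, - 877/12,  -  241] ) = [ - 974 ,  -  853, - 555, - 370,  -  241, - 236,-884/9, - 877/12, - 749/11,-267/7, - 32,19,167,180,212,390,435,800, 961] 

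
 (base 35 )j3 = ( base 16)29C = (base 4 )22130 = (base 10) 668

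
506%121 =22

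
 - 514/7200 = -1 + 3343/3600 = - 0.07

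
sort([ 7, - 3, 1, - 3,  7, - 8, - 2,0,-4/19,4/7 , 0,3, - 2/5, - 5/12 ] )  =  [ - 8  , - 3, - 3,  -  2, - 5/12,-2/5, - 4/19,0, 0,4/7, 1,3,7,7]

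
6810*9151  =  62318310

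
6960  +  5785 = 12745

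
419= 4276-3857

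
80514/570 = 141+24/95 = 141.25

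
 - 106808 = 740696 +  - 847504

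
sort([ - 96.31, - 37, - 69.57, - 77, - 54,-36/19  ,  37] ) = [ - 96.31,-77, - 69.57, - 54,-37 , - 36/19, 37]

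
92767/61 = 92767/61  =  1520.77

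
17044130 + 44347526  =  61391656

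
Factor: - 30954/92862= - 3^ ( - 1 ) = - 1/3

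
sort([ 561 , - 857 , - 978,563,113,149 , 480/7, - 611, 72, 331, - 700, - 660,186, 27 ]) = [  -  978, - 857, - 700, - 660, - 611,27,  480/7,72,113 , 149,  186, 331, 561, 563]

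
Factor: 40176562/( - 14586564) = - 20088281/7293282= - 2^(  -  1) * 3^( - 1)*61^(-1)*3167^1*6343^1*19927^( - 1) 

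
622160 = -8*( - 77770 ) 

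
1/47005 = 1/47005= 0.00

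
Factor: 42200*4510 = 2^4*5^3*11^1*41^1*211^1 = 190322000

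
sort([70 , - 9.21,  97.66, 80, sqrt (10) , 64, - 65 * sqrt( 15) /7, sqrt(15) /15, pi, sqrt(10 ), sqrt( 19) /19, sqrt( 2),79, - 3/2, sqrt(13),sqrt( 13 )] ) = [ - 65*sqrt(15 )/7,-9.21, - 3/2 , sqrt( 19) /19,  sqrt( 15 ) /15 , sqrt (2 ), pi, sqrt( 10 ),  sqrt( 10 ),sqrt( 13), sqrt(13 ),64, 70 , 79,80, 97.66] 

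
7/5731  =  7/5731=0.00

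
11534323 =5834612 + 5699711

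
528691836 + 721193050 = 1249884886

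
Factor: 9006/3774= 17^( - 1)* 19^1*37^( - 1)*79^1 = 1501/629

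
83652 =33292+50360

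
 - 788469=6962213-7750682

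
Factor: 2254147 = 7^2 * 179^1*257^1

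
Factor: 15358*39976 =2^4*7^1*19^1*263^1*1097^1 = 613951408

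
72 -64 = 8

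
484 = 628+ - 144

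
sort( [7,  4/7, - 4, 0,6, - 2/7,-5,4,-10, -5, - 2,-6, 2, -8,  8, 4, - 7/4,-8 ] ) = [ -10, - 8, - 8, -6,- 5,-5, - 4, - 2, - 7/4,-2/7,  0,  4/7,  2,  4,  4,6,7,8 ]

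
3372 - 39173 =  - 35801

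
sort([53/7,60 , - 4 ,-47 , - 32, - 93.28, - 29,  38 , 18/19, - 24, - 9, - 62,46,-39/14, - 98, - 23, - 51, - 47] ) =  [ - 98, - 93.28, - 62,  -  51, - 47, - 47, - 32, - 29,-24 , - 23,  -  9, - 4 , - 39/14,18/19,53/7 , 38,  46,  60 ] 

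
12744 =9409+3335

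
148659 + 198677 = 347336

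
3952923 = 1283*3081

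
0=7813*0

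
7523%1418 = 433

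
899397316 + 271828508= 1171225824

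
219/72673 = 219/72673 = 0.00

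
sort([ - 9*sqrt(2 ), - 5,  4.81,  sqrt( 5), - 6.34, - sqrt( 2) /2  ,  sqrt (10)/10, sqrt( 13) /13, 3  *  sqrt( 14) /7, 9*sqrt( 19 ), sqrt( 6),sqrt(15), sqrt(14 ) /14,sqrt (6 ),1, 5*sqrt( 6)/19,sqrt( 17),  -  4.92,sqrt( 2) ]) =[ - 9*sqrt( 2), - 6.34, - 5, - 4.92,-sqrt( 2 )/2, sqrt( 14) /14, sqrt( 13)/13,sqrt(10)/10,5*sqrt (6 ) /19, 1, sqrt( 2 ), 3 * sqrt( 14)/7, sqrt( 5), sqrt (6),sqrt(6), sqrt( 15), sqrt(17 ), 4.81, 9*sqrt( 19)]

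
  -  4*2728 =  - 10912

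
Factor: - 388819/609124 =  - 503/788 = -2^( - 2 )*197^(-1 )*503^1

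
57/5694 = 19/1898 = 0.01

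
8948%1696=468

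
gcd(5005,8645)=455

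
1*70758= 70758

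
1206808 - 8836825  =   - 7630017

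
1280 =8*160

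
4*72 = 288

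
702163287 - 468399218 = 233764069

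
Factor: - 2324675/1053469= - 5^2*23^( - 1 )*163^(-1 )*281^( -1 )*92987^1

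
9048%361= 23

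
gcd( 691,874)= 1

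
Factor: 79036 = 2^2*19759^1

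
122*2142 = 261324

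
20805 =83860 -63055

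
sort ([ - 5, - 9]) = [ -9, - 5] 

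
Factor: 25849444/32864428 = 6462361/8216107 = 131^1*49331^1*8216107^(-1)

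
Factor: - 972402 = - 2^1 *3^1*43^1*3769^1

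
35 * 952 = 33320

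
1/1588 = 1/1588= 0.00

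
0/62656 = 0  =  0.00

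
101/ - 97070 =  - 101/97070 =- 0.00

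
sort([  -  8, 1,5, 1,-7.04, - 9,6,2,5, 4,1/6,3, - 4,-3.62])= [ - 9, - 8, - 7.04, - 4,-3.62, 1/6, 1, 1,2 , 3, 4,5, 5, 6]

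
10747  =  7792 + 2955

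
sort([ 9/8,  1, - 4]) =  [-4, 1, 9/8]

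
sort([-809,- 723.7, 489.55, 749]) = [ -809,-723.7, 489.55, 749] 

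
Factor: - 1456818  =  -2^1*3^1*11^1 * 22073^1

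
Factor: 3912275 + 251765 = 2^3*5^1 * 19^1 * 5479^1  =  4164040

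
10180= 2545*4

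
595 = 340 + 255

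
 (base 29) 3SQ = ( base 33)32S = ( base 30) 3m1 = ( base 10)3361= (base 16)D21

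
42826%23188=19638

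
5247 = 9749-4502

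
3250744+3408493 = 6659237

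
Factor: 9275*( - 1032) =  - 2^3*3^1 * 5^2 * 7^1*43^1* 53^1 = - 9571800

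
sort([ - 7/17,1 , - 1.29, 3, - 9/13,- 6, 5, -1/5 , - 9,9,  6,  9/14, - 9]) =[- 9, - 9,-6, - 1.29,- 9/13, - 7/17,-1/5, 9/14, 1,3,  5, 6, 9]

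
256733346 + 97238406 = 353971752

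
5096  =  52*98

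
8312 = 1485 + 6827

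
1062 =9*118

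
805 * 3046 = 2452030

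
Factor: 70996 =2^2*17749^1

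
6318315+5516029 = 11834344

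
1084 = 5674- 4590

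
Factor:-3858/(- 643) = 6= 2^1*3^1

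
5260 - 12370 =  -7110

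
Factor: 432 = 2^4 * 3^3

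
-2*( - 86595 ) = 173190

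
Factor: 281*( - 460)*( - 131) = 2^2*5^1*23^1*131^1*281^1 = 16933060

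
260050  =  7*37150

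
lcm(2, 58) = 58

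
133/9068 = 133/9068 = 0.01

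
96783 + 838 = 97621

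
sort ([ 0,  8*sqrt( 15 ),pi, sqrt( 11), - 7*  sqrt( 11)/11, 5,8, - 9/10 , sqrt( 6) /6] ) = [-7*sqrt( 11) /11,-9/10, 0, sqrt(6)/6, pi,sqrt( 11 ), 5,8,8 * sqrt(15 )]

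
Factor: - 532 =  - 2^2 *7^1 * 19^1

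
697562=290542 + 407020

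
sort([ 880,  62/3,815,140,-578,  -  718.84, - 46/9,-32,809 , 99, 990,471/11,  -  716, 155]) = [ - 718.84, -716,  -  578, - 32,-46/9 , 62/3, 471/11 , 99, 140,155,809 , 815,880,990]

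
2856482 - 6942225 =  -4085743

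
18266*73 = 1333418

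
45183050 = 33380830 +11802220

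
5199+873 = 6072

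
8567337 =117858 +8449479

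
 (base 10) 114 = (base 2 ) 1110010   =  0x72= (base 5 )424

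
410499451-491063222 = - 80563771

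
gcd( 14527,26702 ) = 1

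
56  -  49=7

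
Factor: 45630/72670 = 27/43=3^3 * 43^ ( - 1)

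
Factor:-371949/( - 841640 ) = 2^(-3)*3^1*5^(-1) * 53^(-1)*397^ (  -  1 )*123983^1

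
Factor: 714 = 2^1 * 3^1*7^1*17^1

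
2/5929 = 2/5929 = 0.00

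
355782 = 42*8471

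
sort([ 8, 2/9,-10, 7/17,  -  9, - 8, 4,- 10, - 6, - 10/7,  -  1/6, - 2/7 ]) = [-10, - 10, - 9,-8,-6,-10/7, - 2/7, - 1/6, 2/9, 7/17, 4, 8 ]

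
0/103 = 0  =  0.00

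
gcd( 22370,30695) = 5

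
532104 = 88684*6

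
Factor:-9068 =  - 2^2*2267^1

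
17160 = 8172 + 8988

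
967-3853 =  - 2886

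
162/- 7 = -162/7 = -  23.14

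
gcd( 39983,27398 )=1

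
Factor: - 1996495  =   - 5^1*41^1*9739^1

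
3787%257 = 189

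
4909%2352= 205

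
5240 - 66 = 5174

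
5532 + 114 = 5646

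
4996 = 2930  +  2066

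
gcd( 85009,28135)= 1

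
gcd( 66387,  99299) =1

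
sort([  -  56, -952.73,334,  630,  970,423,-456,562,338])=[ - 952.73,  -  456, - 56,334,338,423,562, 630,  970] 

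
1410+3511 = 4921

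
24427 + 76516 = 100943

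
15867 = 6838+9029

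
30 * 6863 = 205890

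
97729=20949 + 76780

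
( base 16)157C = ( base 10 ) 5500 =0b1010101111100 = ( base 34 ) 4PQ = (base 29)6FJ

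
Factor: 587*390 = 228930 = 2^1*3^1*5^1 * 13^1*587^1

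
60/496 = 15/124 = 0.12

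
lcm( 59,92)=5428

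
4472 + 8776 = 13248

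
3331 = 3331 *1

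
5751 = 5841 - 90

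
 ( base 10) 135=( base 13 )A5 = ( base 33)43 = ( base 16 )87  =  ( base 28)4N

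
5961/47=126 + 39/47 = 126.83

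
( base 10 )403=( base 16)193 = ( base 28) EB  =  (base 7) 1114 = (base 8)623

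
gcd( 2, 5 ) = 1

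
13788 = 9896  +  3892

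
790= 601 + 189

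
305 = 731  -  426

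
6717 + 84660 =91377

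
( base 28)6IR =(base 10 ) 5235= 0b1010001110011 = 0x1473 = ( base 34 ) 4HX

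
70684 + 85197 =155881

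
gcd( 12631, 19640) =1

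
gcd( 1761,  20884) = 1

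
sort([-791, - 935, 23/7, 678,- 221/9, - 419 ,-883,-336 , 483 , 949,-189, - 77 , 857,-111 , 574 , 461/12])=[ - 935, - 883, - 791 , - 419,-336, - 189, - 111  , - 77 , - 221/9,  23/7,461/12,483,574, 678,  857,  949]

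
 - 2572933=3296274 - 5869207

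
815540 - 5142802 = -4327262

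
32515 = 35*929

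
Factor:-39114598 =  - 2^1*19557299^1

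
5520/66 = 920/11 = 83.64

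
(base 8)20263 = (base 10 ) 8371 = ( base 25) D9L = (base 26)c9p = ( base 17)1bg7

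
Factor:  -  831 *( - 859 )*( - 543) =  - 3^2*181^1*277^1 *859^1 =- 387609147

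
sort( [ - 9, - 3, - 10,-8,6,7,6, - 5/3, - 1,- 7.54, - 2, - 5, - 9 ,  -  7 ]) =[ - 10, - 9, - 9, - 8, - 7.54, - 7, - 5,-3,  -  2, - 5/3, - 1,  6,6, 7]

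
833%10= 3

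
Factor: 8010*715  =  5727150 = 2^1*3^2*5^2*11^1 *13^1 * 89^1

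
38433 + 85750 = 124183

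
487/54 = 9+1/54 = 9.02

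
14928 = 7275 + 7653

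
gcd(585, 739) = 1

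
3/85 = 3/85= 0.04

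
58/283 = 58/283  =  0.20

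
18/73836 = 1/4102= 0.00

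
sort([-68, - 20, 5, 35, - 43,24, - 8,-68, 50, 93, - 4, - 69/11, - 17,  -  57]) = [-68,-68, - 57, - 43,-20, - 17,-8, - 69/11, - 4 , 5, 24,35,50,93 ] 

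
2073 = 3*691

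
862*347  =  299114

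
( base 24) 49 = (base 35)30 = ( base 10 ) 105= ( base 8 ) 151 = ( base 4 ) 1221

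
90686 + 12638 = 103324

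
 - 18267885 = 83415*(-219 )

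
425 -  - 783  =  1208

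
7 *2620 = 18340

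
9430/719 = 9430/719 =13.12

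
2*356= 712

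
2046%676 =18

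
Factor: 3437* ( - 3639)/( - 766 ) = 2^ ( - 1 )*3^1*7^1*383^( -1)*491^1*1213^1 = 12507243/766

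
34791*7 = 243537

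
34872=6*5812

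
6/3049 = 6/3049 = 0.00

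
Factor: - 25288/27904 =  - 2^(  -  5 )*29^1 = -29/32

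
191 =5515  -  5324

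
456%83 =41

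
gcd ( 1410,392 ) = 2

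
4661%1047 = 473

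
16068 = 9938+6130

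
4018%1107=697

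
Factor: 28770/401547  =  70/977= 2^1*5^1*7^1*977^( - 1 )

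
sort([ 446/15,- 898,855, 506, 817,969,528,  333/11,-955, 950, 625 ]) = [ - 955,-898, 446/15,333/11,506,528, 625,817, 855, 950, 969 ]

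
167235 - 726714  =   - 559479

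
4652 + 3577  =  8229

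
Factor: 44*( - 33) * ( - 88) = 2^5*3^1*11^3 = 127776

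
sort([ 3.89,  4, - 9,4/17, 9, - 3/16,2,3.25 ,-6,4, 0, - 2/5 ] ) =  [ - 9,-6, - 2/5,-3/16,0,4/17 , 2,3.25, 3.89,  4, 4,9]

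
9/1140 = 3/380 = 0.01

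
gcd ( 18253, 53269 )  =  1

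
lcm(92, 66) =3036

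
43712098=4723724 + 38988374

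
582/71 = 8 + 14/71 = 8.20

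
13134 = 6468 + 6666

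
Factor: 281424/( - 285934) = -2^3*3^1*13^1*317^( - 1 ) = - 312/317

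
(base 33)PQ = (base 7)2324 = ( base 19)26F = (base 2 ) 1101010011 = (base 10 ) 851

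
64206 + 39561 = 103767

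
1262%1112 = 150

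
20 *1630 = 32600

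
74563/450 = 165+313/450= 165.70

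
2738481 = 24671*111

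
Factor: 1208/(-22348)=-2^1* 37^(-1) = -2/37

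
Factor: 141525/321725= 333/757 = 3^2 * 37^1 * 757^ (-1)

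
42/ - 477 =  - 1+145/159 = - 0.09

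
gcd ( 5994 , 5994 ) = 5994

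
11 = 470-459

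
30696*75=2302200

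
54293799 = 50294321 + 3999478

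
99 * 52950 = 5242050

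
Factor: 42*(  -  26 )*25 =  - 27300 = - 2^2*3^1*5^2*7^1*13^1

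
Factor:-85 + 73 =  -2^2 * 3^1 = - 12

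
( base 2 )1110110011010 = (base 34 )6iu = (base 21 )h3i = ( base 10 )7578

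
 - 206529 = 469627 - 676156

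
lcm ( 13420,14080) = 858880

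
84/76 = 1+2/19 = 1.11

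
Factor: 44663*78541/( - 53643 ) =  - 3^( - 1)*59^1*757^1*17881^ (-1)*78541^1 = - 3507876683/53643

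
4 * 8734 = 34936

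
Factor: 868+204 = 1072 = 2^4*67^1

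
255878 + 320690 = 576568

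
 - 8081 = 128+-8209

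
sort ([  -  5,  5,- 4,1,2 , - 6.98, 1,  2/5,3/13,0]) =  [ - 6.98, - 5 ,-4, 0, 3/13,2/5, 1,1, 2, 5] 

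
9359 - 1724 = 7635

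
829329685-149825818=679503867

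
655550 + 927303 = 1582853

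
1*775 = 775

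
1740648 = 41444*42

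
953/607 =1+346/607  =  1.57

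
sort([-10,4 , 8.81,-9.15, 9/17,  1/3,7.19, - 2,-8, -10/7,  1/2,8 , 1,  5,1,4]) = [-10, - 9.15, - 8, - 2, - 10/7,1/3,1/2,9/17,1 , 1, 4 , 4,5 , 7.19,8, 8.81]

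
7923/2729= 2+ 2465/2729 = 2.90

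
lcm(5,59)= 295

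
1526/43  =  35 + 21/43 = 35.49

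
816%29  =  4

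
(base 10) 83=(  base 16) 53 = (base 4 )1103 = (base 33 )2H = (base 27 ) 32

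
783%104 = 55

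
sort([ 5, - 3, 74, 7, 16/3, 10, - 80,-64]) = [ - 80, - 64,- 3, 5, 16/3, 7, 10, 74] 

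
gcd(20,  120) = 20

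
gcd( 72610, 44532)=2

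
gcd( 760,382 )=2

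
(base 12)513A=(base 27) C31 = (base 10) 8830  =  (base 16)227E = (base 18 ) 194A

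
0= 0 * 2385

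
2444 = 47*52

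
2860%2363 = 497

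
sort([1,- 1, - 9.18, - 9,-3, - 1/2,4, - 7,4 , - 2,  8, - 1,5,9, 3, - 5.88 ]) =[ - 9.18, - 9, - 7, - 5.88,  -  3, - 2, - 1, - 1, - 1/2, 1 , 3,4, 4,5,8 , 9 ]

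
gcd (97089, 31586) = 1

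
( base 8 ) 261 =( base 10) 177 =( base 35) 52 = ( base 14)C9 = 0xb1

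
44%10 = 4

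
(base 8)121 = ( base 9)100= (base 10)81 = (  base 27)30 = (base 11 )74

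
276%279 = 276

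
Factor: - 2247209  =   - 2247209^1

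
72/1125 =8/125 = 0.06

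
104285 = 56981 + 47304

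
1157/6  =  192 + 5/6 = 192.83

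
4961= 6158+- 1197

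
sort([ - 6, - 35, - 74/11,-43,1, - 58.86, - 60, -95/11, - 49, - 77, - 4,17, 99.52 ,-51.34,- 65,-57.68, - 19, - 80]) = [ -80,-77, - 65 , -60 , - 58.86,-57.68, - 51.34, - 49, - 43, -35,-19, - 95/11, - 74/11,-6 , - 4, 1 , 17,99.52]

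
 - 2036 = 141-2177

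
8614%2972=2670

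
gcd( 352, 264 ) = 88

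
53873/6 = 8978 + 5/6 = 8978.83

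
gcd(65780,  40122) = 2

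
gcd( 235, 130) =5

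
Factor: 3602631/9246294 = 1200877/3082098 = 2^(-1 )*3^(-1)*89^1*103^1*131^1*513683^( - 1)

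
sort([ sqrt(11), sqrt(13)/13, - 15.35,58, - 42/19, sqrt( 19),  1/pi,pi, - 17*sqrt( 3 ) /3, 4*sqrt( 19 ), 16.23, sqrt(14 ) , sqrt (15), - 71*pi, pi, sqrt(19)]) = [ - 71*pi,- 15.35,-17*sqrt(3 ) /3, -42/19,sqrt( 13 )/13,1/pi, pi, pi , sqrt(11 ), sqrt( 14) , sqrt(15 ), sqrt (19), sqrt( 19 ) , 16.23,4*sqrt(19),58 ] 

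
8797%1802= 1589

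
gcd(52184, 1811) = 1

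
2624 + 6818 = 9442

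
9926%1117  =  990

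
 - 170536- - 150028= - 20508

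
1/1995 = 1/1995 = 0.00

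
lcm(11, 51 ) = 561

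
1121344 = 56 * 20024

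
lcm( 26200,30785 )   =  1231400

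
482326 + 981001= 1463327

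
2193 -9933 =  - 7740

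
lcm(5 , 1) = 5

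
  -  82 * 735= -60270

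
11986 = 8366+3620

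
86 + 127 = 213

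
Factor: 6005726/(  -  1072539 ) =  - 2^1 * 3^(  -  2 )*13^(-1)*17^1*29^1*89^ ( - 1)* 103^( - 1)*6091^1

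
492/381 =1 + 37/127 = 1.29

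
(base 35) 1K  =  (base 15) 3a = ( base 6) 131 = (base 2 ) 110111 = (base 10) 55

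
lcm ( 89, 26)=2314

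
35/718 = 35/718 = 0.05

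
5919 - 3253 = 2666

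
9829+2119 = 11948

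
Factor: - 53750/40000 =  - 2^(-5 )*43^1 = -43/32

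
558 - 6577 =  - 6019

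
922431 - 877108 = 45323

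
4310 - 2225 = 2085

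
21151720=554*38180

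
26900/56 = 480 + 5/14 = 480.36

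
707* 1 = 707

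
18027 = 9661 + 8366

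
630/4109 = 90/587=0.15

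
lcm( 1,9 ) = 9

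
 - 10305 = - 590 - 9715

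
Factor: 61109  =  53^1*1153^1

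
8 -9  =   - 1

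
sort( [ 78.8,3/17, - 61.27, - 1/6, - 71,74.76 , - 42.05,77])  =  [ - 71 , - 61.27,-42.05, - 1/6,  3/17,74.76, 77,  78.8 ] 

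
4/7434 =2/3717=0.00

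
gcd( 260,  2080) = 260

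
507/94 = 5 + 37/94 = 5.39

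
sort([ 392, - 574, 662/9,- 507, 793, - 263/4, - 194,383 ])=[ - 574, - 507, - 194,-263/4, 662/9, 383, 392,793 ] 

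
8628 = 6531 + 2097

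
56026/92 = 608 + 45/46 = 608.98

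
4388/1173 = 3  +  869/1173 =3.74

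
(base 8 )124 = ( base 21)40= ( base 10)84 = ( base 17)4g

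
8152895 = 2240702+5912193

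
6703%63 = 25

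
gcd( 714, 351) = 3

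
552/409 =1+143/409 = 1.35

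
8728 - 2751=5977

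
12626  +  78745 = 91371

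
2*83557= 167114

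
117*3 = 351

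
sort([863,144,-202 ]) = [ - 202, 144, 863]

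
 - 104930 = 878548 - 983478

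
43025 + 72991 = 116016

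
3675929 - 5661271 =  - 1985342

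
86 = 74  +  12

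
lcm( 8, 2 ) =8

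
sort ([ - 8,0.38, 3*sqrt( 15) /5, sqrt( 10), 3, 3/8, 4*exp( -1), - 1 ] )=[- 8,  -  1, 3/8,0.38, 4 * exp( - 1), 3*sqrt ( 15)/5, 3, sqrt( 10 )]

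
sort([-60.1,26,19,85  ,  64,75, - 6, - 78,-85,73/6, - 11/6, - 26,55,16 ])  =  [ - 85, - 78,  -  60.1,  -  26, - 6 ,-11/6,73/6, 16,19,26, 55,  64,75,  85 ]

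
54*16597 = 896238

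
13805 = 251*55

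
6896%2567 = 1762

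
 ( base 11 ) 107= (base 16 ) 80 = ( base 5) 1003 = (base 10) 128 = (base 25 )53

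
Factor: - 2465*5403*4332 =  - 57695287140 = -2^2*3^2*5^1*17^1*19^2*29^1*1801^1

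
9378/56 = 167+13/28 = 167.46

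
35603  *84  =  2990652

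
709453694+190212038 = 899665732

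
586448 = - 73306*(  -  8) 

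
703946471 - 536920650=167025821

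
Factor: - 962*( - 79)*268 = 2^3*13^1*37^1*67^1*79^1 = 20367464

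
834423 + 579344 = 1413767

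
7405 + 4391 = 11796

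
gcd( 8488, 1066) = 2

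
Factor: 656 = 2^4*41^1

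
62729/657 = 62729/657  =  95.48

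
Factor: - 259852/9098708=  - 23^( - 1)*167^1 * 389^1*98899^( - 1) = - 64963/2274677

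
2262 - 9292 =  - 7030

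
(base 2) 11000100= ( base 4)3010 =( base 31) 6a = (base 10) 196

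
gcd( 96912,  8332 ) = 4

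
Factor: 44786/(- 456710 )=  -  22393/228355 = -5^( - 1)*7^2* 109^( - 1) *419^( - 1)  *457^1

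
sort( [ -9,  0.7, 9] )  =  [ - 9,0.7,9]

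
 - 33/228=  - 11/76 = - 0.14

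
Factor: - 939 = -3^1* 313^1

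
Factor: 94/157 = 2^1 * 47^1*157^(  -  1) 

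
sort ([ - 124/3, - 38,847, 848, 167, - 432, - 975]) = [ - 975, - 432, - 124/3, - 38,167,847,  848]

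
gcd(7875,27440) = 35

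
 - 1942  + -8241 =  - 10183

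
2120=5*424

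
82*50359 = 4129438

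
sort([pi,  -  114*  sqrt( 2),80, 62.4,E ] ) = [ - 114 * sqrt(2), E,pi,62.4,80]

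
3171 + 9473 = 12644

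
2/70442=1/35221= 0.00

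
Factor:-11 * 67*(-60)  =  2^2 *3^1 * 5^1*11^1*67^1 = 44220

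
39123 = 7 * 5589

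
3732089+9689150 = 13421239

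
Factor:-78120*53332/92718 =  - 231460880/5151 = -  2^4*3^(- 1)*5^1*7^1*17^ ( - 1)*31^1*67^1*101^( - 1)*199^1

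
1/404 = 1/404= 0.00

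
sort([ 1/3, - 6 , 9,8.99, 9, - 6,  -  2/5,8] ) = [ -6, - 6,  -  2/5, 1/3, 8, 8.99,9, 9 ] 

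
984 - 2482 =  - 1498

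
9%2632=9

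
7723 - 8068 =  - 345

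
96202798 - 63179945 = 33022853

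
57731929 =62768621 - 5036692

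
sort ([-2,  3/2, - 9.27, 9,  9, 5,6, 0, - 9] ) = [ - 9.27, - 9, - 2, 0,3/2, 5, 6, 9,  9]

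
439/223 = 439/223 = 1.97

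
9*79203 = 712827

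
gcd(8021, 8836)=1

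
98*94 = 9212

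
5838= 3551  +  2287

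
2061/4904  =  2061/4904 = 0.42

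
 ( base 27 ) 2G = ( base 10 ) 70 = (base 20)3a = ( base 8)106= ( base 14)50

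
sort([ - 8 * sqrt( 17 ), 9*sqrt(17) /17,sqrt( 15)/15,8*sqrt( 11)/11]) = [ - 8*sqrt( 17 ),sqrt( 15)/15,  9*sqrt( 17 )/17,8*sqrt( 11 )/11 ] 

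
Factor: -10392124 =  - 2^2*293^1*8867^1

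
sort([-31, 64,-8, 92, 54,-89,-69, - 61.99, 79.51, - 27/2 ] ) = [ - 89,-69, - 61.99,-31,- 27/2, - 8, 54,  64,79.51, 92 ]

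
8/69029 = 8/69029 = 0.00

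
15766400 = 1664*9475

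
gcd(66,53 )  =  1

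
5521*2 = 11042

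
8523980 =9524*895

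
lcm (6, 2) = 6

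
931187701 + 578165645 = 1509353346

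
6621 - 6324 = 297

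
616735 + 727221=1343956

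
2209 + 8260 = 10469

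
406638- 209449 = 197189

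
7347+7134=14481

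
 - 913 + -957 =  - 1870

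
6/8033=6/8033=0.00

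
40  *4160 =166400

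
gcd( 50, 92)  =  2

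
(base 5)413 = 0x6c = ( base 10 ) 108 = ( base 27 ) 40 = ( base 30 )3i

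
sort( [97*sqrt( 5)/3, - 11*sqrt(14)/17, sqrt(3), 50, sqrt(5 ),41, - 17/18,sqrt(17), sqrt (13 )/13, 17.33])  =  [- 11*sqrt (14)/17 ,-17/18 , sqrt ( 13) /13, sqrt (3 ), sqrt( 5), sqrt( 17 ),17.33,41, 50, 97*sqrt( 5 )/3]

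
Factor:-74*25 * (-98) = 181300 = 2^2* 5^2*7^2*37^1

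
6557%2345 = 1867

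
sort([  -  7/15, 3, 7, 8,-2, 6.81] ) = [ - 2, - 7/15, 3,6.81, 7, 8 ] 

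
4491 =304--4187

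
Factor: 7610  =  2^1*5^1 * 761^1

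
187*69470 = 12990890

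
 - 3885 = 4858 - 8743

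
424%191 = 42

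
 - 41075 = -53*775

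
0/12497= 0 = 0.00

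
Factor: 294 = 2^1*3^1* 7^2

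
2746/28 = 1373/14 = 98.07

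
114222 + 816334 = 930556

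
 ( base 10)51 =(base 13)3C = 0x33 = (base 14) 39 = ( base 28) 1n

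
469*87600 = 41084400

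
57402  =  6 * 9567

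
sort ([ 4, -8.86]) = [ - 8.86,  4]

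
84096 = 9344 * 9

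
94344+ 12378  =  106722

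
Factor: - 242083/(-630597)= 3^( - 1)*11^ (- 1)*97^( - 1) *197^( - 1)*242083^1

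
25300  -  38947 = -13647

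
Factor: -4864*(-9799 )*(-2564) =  - 122206229504 = -2^10*19^1*41^1*239^1*641^1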